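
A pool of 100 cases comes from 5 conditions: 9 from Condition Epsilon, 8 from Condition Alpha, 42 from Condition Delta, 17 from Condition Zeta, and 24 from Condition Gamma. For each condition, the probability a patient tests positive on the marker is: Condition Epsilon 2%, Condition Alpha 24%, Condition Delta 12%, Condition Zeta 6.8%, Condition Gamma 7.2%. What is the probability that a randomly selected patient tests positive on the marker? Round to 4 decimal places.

Compute prior × likelihood for every hypothesis:
  Condition Epsilon: 0.09 × 0.02 = 0.0018
  Condition Alpha: 0.08 × 0.24 = 0.0192
  Condition Delta: 0.42 × 0.12 = 0.0504
  Condition Zeta: 0.17 × 0.068 = 0.01156
  Condition Gamma: 0.24 × 0.072 = 0.01728
P(marker-positive) = 0.0018 + 0.0192 + 0.0504 + 0.01156 + 0.01728 = 0.10024 → 0.1002.

0.1002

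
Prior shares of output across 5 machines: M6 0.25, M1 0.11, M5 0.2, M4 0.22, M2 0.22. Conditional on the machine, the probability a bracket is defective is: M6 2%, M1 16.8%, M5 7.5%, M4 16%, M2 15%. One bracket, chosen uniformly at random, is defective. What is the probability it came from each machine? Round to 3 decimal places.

M6 0.047, M1 0.173, M5 0.141, M4 0.330, M2 0.309

Unnormalized posteriors (prior × likelihood):
  M6: 0.25 × 0.02 = 0.005
  M1: 0.11 × 0.168 = 0.01848
  M5: 0.2 × 0.075 = 0.015
  M4: 0.22 × 0.16 = 0.0352
  M2: 0.22 × 0.15 = 0.033
Normalizing constant = 0.10668.
P(M6 | defective) = 0.005/0.10668 ≈ 0.047
P(M1 | defective) = 0.01848/0.10668 ≈ 0.173
P(M5 | defective) = 0.015/0.10668 ≈ 0.141
P(M4 | defective) = 0.0352/0.10668 ≈ 0.330
P(M2 | defective) = 0.033/0.10668 ≈ 0.309
(Check: 0.047+0.173+0.141+0.330+0.309 = 1.000.)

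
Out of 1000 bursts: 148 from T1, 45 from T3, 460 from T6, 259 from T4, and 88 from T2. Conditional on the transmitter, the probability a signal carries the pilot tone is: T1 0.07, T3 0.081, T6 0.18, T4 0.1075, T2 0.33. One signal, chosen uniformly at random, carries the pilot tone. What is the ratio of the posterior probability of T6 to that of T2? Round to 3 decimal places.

Compute prior × likelihood for every hypothesis:
  T1: 0.148 × 0.07 = 0.01036
  T3: 0.045 × 0.081 = 0.003645
  T6: 0.46 × 0.18 = 0.0828
  T4: 0.259 × 0.1075 = 0.0278425
  T2: 0.088 × 0.33 = 0.02904
Normalizing constant = 0.1536875.
The ratio is 0.0828 / 0.02904 (the normalizer cancels) = 2.851.

2.851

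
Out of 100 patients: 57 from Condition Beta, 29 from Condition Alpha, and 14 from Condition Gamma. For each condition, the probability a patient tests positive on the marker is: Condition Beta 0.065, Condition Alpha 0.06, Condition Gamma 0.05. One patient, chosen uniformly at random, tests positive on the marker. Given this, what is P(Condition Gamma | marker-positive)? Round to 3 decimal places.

0.114

Unnormalized posteriors (prior × likelihood):
  Condition Beta: 0.57 × 0.065 = 0.03705
  Condition Alpha: 0.29 × 0.06 = 0.0174
  Condition Gamma: 0.14 × 0.05 = 0.007
Sum = 0.06145.
P(Condition Gamma | evidence) = 0.007 / 0.06145 ≈ 0.114.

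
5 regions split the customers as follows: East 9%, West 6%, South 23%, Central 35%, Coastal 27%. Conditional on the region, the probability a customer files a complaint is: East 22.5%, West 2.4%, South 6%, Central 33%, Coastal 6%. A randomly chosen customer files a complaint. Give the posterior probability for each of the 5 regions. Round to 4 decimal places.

East 0.1211, West 0.0086, South 0.0825, Central 0.6908, Coastal 0.0969

Unnormalized posteriors (prior × likelihood):
  East: 0.09 × 0.225 = 0.02025
  West: 0.06 × 0.024 = 0.00144
  South: 0.23 × 0.06 = 0.0138
  Central: 0.35 × 0.33 = 0.1155
  Coastal: 0.27 × 0.06 = 0.0162
Normalizing constant = 0.16719.
P(East | complaint) = 0.02025/0.16719 ≈ 0.1211
P(West | complaint) = 0.00144/0.16719 ≈ 0.0086
P(South | complaint) = 0.0138/0.16719 ≈ 0.0825
P(Central | complaint) = 0.1155/0.16719 ≈ 0.6908
P(Coastal | complaint) = 0.0162/0.16719 ≈ 0.0969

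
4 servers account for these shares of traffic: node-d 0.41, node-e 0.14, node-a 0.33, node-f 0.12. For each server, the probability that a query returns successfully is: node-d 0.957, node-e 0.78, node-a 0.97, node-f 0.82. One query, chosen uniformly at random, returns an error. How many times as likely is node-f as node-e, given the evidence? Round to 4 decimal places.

0.7013

Taking complements, P(error | each) = node-d 0.043, node-e 0.22, node-a 0.03, node-f 0.18.
Prior × likelihood for each hypothesis:
  node-d: 0.41 × 0.043 = 0.01763
  node-e: 0.14 × 0.22 = 0.0308
  node-a: 0.33 × 0.03 = 0.0099
  node-f: 0.12 × 0.18 = 0.0216
Total = 0.07993.
The ratio is 0.0216 / 0.0308 (the normalizer cancels) = 0.7013.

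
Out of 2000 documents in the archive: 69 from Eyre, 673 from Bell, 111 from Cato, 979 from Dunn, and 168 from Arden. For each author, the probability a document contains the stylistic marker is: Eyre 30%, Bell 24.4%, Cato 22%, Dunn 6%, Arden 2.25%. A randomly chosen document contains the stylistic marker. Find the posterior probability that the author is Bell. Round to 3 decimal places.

0.604

By Bayes' rule, posterior ∝ prior × likelihood:
  Eyre: 0.0345 × 0.3 = 0.01035
  Bell: 0.3365 × 0.244 = 0.082106
  Cato: 0.0555 × 0.22 = 0.01221
  Dunn: 0.4895 × 0.06 = 0.02937
  Arden: 0.084 × 0.0225 = 0.00189
Total = 0.135926.
P(Bell | evidence) = 0.082106 / 0.135926 ≈ 0.604.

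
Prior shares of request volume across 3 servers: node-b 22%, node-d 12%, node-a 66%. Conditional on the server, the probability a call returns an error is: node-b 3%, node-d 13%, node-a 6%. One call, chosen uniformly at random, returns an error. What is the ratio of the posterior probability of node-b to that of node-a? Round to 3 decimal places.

By Bayes' rule, posterior ∝ prior × likelihood:
  node-b: 0.22 × 0.03 = 0.0066
  node-d: 0.12 × 0.13 = 0.0156
  node-a: 0.66 × 0.06 = 0.0396
Sum = 0.0618.
The ratio is 0.0066 / 0.0396 (the normalizer cancels) = 0.167.

0.167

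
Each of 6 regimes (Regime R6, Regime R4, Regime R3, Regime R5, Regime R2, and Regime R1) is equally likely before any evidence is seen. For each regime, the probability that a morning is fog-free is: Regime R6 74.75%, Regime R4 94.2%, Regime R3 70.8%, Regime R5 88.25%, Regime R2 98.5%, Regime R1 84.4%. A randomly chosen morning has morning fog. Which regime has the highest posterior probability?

Regime R3

Taking complements, P(fog | each) = Regime R6 0.2525, Regime R4 0.058, Regime R3 0.292, Regime R5 0.1175, Regime R2 0.015, Regime R1 0.156.
Since the prior is uniform, the posterior is proportional to the likelihood:
  Regime R6: 0.2525
  Regime R4: 0.058
  Regime R3: 0.292
  Regime R5: 0.1175
  Regime R2: 0.015
  Regime R1: 0.156
Total = 0.891.
Largest term belongs to Regime R3, so Regime R3 is most probable.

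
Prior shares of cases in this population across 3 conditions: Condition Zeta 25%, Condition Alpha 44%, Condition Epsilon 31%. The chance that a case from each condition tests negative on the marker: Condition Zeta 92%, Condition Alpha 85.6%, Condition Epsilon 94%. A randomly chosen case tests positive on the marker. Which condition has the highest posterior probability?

Condition Alpha

Taking complements, P(marker-positive | each) = Condition Zeta 0.08, Condition Alpha 0.144, Condition Epsilon 0.06.
By Bayes' rule, posterior ∝ prior × likelihood:
  Condition Zeta: 0.25 × 0.08 = 0.02
  Condition Alpha: 0.44 × 0.144 = 0.06336
  Condition Epsilon: 0.31 × 0.06 = 0.0186
Sum = 0.10196.
Largest term belongs to Condition Alpha, so Condition Alpha is most probable.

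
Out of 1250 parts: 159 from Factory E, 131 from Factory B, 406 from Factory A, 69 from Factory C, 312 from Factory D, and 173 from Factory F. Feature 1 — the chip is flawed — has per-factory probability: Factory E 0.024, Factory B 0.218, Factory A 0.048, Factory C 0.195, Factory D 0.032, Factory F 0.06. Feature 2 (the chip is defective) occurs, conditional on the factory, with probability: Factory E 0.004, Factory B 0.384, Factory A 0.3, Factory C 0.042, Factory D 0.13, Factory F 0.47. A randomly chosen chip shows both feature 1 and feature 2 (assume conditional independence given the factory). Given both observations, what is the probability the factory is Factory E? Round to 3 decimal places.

0.001

Unnormalized posteriors (prior × likelihood):
  Factory E: 0.1272 × 0.024 × 0.004 = 0.0000122112
  Factory B: 0.1048 × 0.218 × 0.384 = 0.0087730176
  Factory A: 0.3248 × 0.048 × 0.3 = 0.00467712
  Factory C: 0.0552 × 0.195 × 0.042 = 0.000452088
  Factory D: 0.2496 × 0.032 × 0.13 = 0.001038336
  Factory F: 0.1384 × 0.06 × 0.47 = 0.00390288
Total = 0.0188556528.
P(Factory E | evidence) = 0.0000122112 / 0.0188556528 ≈ 0.001.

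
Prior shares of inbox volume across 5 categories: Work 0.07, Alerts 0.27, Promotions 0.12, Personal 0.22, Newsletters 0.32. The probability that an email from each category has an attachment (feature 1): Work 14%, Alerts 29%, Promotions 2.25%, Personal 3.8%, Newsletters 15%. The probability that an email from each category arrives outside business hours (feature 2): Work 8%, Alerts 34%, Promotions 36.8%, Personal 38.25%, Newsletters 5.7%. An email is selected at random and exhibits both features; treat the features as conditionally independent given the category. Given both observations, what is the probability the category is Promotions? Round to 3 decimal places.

0.029

Compute prior × likelihood for every hypothesis:
  Work: 0.07 × 0.14 × 0.08 = 0.000784
  Alerts: 0.27 × 0.29 × 0.34 = 0.026622
  Promotions: 0.12 × 0.0225 × 0.368 = 0.0009936
  Personal: 0.22 × 0.038 × 0.3825 = 0.0031977
  Newsletters: 0.32 × 0.15 × 0.057 = 0.002736
Total = 0.0343333.
P(Promotions | evidence) = 0.0009936 / 0.0343333 ≈ 0.029.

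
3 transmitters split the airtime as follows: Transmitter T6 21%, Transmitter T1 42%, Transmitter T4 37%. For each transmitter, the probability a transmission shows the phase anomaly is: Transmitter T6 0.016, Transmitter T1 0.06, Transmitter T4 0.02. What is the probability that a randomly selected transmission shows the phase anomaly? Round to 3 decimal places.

0.036

Unnormalized posteriors (prior × likelihood):
  Transmitter T6: 0.21 × 0.016 = 0.00336
  Transmitter T1: 0.42 × 0.06 = 0.0252
  Transmitter T4: 0.37 × 0.02 = 0.0074
P(anomaly) = 0.00336 + 0.0252 + 0.0074 = 0.03596 → 0.036.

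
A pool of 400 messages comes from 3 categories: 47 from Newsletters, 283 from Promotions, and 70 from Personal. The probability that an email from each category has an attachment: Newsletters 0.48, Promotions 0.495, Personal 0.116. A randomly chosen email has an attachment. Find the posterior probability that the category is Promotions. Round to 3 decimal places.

0.820

Prior × likelihood for each hypothesis:
  Newsletters: 0.1175 × 0.48 = 0.0564
  Promotions: 0.7075 × 0.495 = 0.3502125
  Personal: 0.175 × 0.116 = 0.0203
Normalizing constant = 0.4269125.
P(Promotions | evidence) = 0.3502125 / 0.4269125 ≈ 0.820.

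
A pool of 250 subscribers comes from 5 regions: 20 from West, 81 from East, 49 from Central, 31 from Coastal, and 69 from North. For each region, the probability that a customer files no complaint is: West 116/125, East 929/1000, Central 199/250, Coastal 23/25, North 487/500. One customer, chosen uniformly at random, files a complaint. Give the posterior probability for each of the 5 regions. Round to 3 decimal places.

West 0.067, East 0.268, Central 0.466, Coastal 0.116, North 0.084

Taking complements, P(complaint | each) = West 0.072, East 0.071, Central 0.204, Coastal 0.08, North 0.026.
Unnormalized posteriors (prior × likelihood):
  West: 0.08 × 0.072 = 0.00576
  East: 0.324 × 0.071 = 0.023004
  Central: 0.196 × 0.204 = 0.039984
  Coastal: 0.124 × 0.08 = 0.00992
  North: 0.276 × 0.026 = 0.007176
Total = 0.085844.
P(West | complaint) = 0.00576/0.085844 ≈ 0.067
P(East | complaint) = 0.023004/0.085844 ≈ 0.268
P(Central | complaint) = 0.039984/0.085844 ≈ 0.466
P(Coastal | complaint) = 0.00992/0.085844 ≈ 0.116
P(North | complaint) = 0.007176/0.085844 ≈ 0.084
(Check: 0.067+0.268+0.466+0.116+0.084 = 1.001.)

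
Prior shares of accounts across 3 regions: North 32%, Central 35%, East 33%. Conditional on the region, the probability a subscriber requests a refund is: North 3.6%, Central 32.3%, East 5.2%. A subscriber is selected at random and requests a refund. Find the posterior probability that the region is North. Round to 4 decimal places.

0.0813

Compute prior × likelihood for every hypothesis:
  North: 0.32 × 0.036 = 0.01152
  Central: 0.35 × 0.323 = 0.11305
  East: 0.33 × 0.052 = 0.01716
Normalizing constant = 0.14173.
P(North | evidence) = 0.01152 / 0.14173 ≈ 0.0813.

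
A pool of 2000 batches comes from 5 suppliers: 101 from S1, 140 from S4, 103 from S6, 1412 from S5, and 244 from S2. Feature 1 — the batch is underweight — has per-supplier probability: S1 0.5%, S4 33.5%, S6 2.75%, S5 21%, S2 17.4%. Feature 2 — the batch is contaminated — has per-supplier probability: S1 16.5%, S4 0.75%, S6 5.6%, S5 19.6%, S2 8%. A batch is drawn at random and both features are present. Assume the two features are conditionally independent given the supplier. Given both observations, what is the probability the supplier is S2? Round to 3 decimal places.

Compute prior × likelihood for every hypothesis:
  S1: 0.0505 × 0.005 × 0.165 = 0.0000416625
  S4: 0.07 × 0.335 × 0.0075 = 0.000175875
  S6: 0.0515 × 0.0275 × 0.056 = 0.00007931
  S5: 0.706 × 0.21 × 0.196 = 0.02905896
  S2: 0.122 × 0.174 × 0.08 = 0.00169824
Total = 0.0310540475.
P(S2 | evidence) = 0.00169824 / 0.0310540475 ≈ 0.055.

0.055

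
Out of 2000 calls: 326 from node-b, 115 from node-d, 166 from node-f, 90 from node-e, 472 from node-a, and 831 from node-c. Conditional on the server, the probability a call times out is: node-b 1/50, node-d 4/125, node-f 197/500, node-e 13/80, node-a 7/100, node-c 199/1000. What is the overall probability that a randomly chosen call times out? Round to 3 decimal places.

Compute prior × likelihood for every hypothesis:
  node-b: 0.163 × 0.02 = 0.00326
  node-d: 0.0575 × 0.032 = 0.00184
  node-f: 0.083 × 0.394 = 0.032702
  node-e: 0.045 × 0.1625 = 0.0073125
  node-a: 0.236 × 0.07 = 0.01652
  node-c: 0.4155 × 0.199 = 0.0826845
P(timeout) = 0.00326 + 0.00184 + 0.032702 + 0.0073125 + 0.01652 + 0.0826845 = 0.144319 → 0.144.

0.144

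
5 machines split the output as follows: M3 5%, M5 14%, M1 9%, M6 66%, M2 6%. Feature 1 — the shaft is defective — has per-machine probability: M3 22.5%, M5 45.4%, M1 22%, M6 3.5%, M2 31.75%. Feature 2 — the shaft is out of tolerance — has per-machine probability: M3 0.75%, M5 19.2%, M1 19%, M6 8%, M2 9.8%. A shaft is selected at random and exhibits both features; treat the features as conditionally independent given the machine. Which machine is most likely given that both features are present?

Unnormalized posteriors (prior × likelihood):
  M3: 0.05 × 0.225 × 0.0075 = 0.000084375
  M5: 0.14 × 0.454 × 0.192 = 0.01220352
  M1: 0.09 × 0.22 × 0.19 = 0.003762
  M6: 0.66 × 0.035 × 0.08 = 0.001848
  M2: 0.06 × 0.3175 × 0.098 = 0.0018669
Total = 0.019764795.
Largest term belongs to M5, so M5 is most probable.

M5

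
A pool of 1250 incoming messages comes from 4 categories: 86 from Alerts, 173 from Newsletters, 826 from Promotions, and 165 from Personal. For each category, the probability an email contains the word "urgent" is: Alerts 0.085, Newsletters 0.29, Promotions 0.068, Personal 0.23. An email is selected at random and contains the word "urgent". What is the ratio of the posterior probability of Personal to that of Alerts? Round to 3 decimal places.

Unnormalized posteriors (prior × likelihood):
  Alerts: 0.0688 × 0.085 = 0.005848
  Newsletters: 0.1384 × 0.29 = 0.040136
  Promotions: 0.6608 × 0.068 = 0.0449344
  Personal: 0.132 × 0.23 = 0.03036
Sum = 0.1212784.
The ratio is 0.03036 / 0.005848 (the normalizer cancels) = 5.192.

5.192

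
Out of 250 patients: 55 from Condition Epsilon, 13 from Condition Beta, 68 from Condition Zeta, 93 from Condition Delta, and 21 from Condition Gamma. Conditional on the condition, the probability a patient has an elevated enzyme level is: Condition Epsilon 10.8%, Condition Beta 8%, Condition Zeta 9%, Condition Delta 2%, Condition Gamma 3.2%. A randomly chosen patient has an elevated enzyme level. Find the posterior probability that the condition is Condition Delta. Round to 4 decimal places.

Prior × likelihood for each hypothesis:
  Condition Epsilon: 0.22 × 0.108 = 0.02376
  Condition Beta: 0.052 × 0.08 = 0.00416
  Condition Zeta: 0.272 × 0.09 = 0.02448
  Condition Delta: 0.372 × 0.02 = 0.00744
  Condition Gamma: 0.084 × 0.032 = 0.002688
Sum = 0.062528.
P(Condition Delta | evidence) = 0.00744 / 0.062528 ≈ 0.1190.

0.1190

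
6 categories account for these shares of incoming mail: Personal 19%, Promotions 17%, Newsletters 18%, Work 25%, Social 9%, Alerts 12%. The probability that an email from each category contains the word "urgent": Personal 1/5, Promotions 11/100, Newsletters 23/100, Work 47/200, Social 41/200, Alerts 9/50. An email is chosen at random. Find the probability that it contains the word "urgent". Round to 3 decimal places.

Compute prior × likelihood for every hypothesis:
  Personal: 0.19 × 0.2 = 0.038
  Promotions: 0.17 × 0.11 = 0.0187
  Newsletters: 0.18 × 0.23 = 0.0414
  Work: 0.25 × 0.235 = 0.05875
  Social: 0.09 × 0.205 = 0.01845
  Alerts: 0.12 × 0.18 = 0.0216
P(urgent-flag) = 0.038 + 0.0187 + 0.0414 + 0.05875 + 0.01845 + 0.0216 = 0.1969 → 0.197.

0.197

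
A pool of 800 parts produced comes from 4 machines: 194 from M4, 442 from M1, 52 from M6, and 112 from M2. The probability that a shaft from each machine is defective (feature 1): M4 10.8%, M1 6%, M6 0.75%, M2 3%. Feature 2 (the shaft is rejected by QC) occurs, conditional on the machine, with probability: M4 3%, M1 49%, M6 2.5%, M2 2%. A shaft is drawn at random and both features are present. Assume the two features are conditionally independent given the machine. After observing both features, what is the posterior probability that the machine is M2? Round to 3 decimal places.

Compute prior × likelihood for every hypothesis:
  M4: 0.2425 × 0.108 × 0.03 = 0.0007857
  M1: 0.5525 × 0.06 × 0.49 = 0.0162435
  M6: 0.065 × 0.0075 × 0.025 = 0.0000121875
  M2: 0.14 × 0.03 × 0.02 = 0.000084
Total = 0.0171253875.
P(M2 | evidence) = 0.000084 / 0.0171253875 ≈ 0.005.

0.005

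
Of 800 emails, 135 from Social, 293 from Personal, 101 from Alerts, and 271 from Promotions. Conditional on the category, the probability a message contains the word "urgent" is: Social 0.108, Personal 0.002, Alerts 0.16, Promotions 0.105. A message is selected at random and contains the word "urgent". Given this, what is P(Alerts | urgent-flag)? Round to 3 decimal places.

0.270

By Bayes' rule, posterior ∝ prior × likelihood:
  Social: 0.16875 × 0.108 = 0.018225
  Personal: 0.36625 × 0.002 = 0.0007325
  Alerts: 0.12625 × 0.16 = 0.0202
  Promotions: 0.33875 × 0.105 = 0.03556875
Sum = 0.07472625.
P(Alerts | evidence) = 0.0202 / 0.07472625 ≈ 0.270.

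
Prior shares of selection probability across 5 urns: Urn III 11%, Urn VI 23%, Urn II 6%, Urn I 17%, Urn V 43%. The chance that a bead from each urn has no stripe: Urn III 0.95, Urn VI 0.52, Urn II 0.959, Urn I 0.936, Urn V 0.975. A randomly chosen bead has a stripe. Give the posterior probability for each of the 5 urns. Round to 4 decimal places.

Urn III 0.0393, Urn VI 0.7886, Urn II 0.0176, Urn I 0.0777, Urn V 0.0768

Taking complements, P(striped | each) = Urn III 0.05, Urn VI 0.48, Urn II 0.041, Urn I 0.064, Urn V 0.025.
Unnormalized posteriors (prior × likelihood):
  Urn III: 0.11 × 0.05 = 0.0055
  Urn VI: 0.23 × 0.48 = 0.1104
  Urn II: 0.06 × 0.041 = 0.00246
  Urn I: 0.17 × 0.064 = 0.01088
  Urn V: 0.43 × 0.025 = 0.01075
Total = 0.13999.
P(Urn III | striped) = 0.0055/0.13999 ≈ 0.0393
P(Urn VI | striped) = 0.1104/0.13999 ≈ 0.7886
P(Urn II | striped) = 0.00246/0.13999 ≈ 0.0176
P(Urn I | striped) = 0.01088/0.13999 ≈ 0.0777
P(Urn V | striped) = 0.01075/0.13999 ≈ 0.0768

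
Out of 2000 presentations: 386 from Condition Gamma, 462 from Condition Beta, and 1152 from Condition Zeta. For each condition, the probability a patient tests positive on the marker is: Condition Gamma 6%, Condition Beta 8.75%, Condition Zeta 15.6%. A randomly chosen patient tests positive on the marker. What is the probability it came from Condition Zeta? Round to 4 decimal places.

Prior × likelihood for each hypothesis:
  Condition Gamma: 0.193 × 0.06 = 0.01158
  Condition Beta: 0.231 × 0.0875 = 0.0202125
  Condition Zeta: 0.576 × 0.156 = 0.089856
Sum = 0.1216485.
P(Condition Zeta | evidence) = 0.089856 / 0.1216485 ≈ 0.7387.

0.7387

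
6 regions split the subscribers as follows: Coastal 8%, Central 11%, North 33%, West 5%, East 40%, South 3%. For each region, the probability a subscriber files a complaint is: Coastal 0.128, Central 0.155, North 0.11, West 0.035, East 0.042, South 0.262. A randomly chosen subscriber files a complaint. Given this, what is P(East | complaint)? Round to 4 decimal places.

By Bayes' rule, posterior ∝ prior × likelihood:
  Coastal: 0.08 × 0.128 = 0.01024
  Central: 0.11 × 0.155 = 0.01705
  North: 0.33 × 0.11 = 0.0363
  West: 0.05 × 0.035 = 0.00175
  East: 0.4 × 0.042 = 0.0168
  South: 0.03 × 0.262 = 0.00786
Sum = 0.09.
P(East | evidence) = 0.0168 / 0.09 ≈ 0.1867.

0.1867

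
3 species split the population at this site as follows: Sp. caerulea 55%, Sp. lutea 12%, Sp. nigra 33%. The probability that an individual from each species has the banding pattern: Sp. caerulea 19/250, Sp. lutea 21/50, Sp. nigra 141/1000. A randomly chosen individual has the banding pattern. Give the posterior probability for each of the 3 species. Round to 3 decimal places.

Sp. caerulea 0.301, Sp. lutea 0.363, Sp. nigra 0.335

By Bayes' rule, posterior ∝ prior × likelihood:
  Sp. caerulea: 0.55 × 0.076 = 0.0418
  Sp. lutea: 0.12 × 0.42 = 0.0504
  Sp. nigra: 0.33 × 0.141 = 0.04653
Sum = 0.13873.
P(Sp. caerulea | banded) = 0.0418/0.13873 ≈ 0.301
P(Sp. lutea | banded) = 0.0504/0.13873 ≈ 0.363
P(Sp. nigra | banded) = 0.04653/0.13873 ≈ 0.335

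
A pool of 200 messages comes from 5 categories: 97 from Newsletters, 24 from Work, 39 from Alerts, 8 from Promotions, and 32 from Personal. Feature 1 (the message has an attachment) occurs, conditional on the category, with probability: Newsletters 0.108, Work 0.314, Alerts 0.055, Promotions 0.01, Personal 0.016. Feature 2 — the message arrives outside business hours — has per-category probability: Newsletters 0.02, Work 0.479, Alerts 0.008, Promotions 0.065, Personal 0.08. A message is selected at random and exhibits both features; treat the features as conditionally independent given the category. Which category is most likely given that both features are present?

Prior × likelihood for each hypothesis:
  Newsletters: 0.485 × 0.108 × 0.02 = 0.0010476
  Work: 0.12 × 0.314 × 0.479 = 0.01804872
  Alerts: 0.195 × 0.055 × 0.008 = 0.0000858
  Promotions: 0.04 × 0.01 × 0.065 = 0.000026
  Personal: 0.16 × 0.016 × 0.08 = 0.0002048
Normalizing constant = 0.01941292.
Largest term belongs to Work, so Work is most probable.

Work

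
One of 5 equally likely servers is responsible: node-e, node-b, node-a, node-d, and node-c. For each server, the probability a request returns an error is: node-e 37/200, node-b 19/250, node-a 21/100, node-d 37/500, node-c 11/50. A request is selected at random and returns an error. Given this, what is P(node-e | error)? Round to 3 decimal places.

Since the prior is uniform, the posterior is proportional to the likelihood:
  node-e: 0.185
  node-b: 0.076
  node-a: 0.21
  node-d: 0.074
  node-c: 0.22
Normalizing constant = 0.765.
P(node-e | evidence) = 0.185 / 0.765 ≈ 0.242.

0.242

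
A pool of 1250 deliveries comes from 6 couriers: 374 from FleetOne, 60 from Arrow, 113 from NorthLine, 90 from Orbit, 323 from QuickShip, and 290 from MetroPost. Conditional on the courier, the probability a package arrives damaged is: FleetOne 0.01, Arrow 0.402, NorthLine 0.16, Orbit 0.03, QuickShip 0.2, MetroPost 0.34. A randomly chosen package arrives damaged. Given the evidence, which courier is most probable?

Compute prior × likelihood for every hypothesis:
  FleetOne: 0.2992 × 0.01 = 0.002992
  Arrow: 0.048 × 0.402 = 0.019296
  NorthLine: 0.0904 × 0.16 = 0.014464
  Orbit: 0.072 × 0.03 = 0.00216
  QuickShip: 0.2584 × 0.2 = 0.05168
  MetroPost: 0.232 × 0.34 = 0.07888
Normalizing constant = 0.169472.
Largest term belongs to MetroPost, so MetroPost is most probable.

MetroPost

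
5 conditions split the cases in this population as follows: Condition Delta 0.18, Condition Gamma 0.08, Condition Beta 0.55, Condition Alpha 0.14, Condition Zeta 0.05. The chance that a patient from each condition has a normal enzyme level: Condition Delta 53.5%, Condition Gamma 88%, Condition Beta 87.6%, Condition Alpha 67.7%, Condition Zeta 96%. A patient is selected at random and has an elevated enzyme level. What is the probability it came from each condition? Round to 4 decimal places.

Taking complements, P(elevated | each) = Condition Delta 0.465, Condition Gamma 0.12, Condition Beta 0.124, Condition Alpha 0.323, Condition Zeta 0.04.
Compute prior × likelihood for every hypothesis:
  Condition Delta: 0.18 × 0.465 = 0.0837
  Condition Gamma: 0.08 × 0.12 = 0.0096
  Condition Beta: 0.55 × 0.124 = 0.0682
  Condition Alpha: 0.14 × 0.323 = 0.04522
  Condition Zeta: 0.05 × 0.04 = 0.002
Total = 0.20872.
P(Condition Delta | elevated) = 0.0837/0.20872 ≈ 0.4010
P(Condition Gamma | elevated) = 0.0096/0.20872 ≈ 0.0460
P(Condition Beta | elevated) = 0.0682/0.20872 ≈ 0.3268
P(Condition Alpha | elevated) = 0.04522/0.20872 ≈ 0.2167
P(Condition Zeta | elevated) = 0.002/0.20872 ≈ 0.0096

Condition Delta 0.4010, Condition Gamma 0.0460, Condition Beta 0.3268, Condition Alpha 0.2167, Condition Zeta 0.0096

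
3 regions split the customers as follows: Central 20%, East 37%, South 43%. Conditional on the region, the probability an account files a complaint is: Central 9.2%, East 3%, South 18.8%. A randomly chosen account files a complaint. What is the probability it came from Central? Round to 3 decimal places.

0.167

Compute prior × likelihood for every hypothesis:
  Central: 0.2 × 0.092 = 0.0184
  East: 0.37 × 0.03 = 0.0111
  South: 0.43 × 0.188 = 0.08084
Sum = 0.11034.
P(Central | evidence) = 0.0184 / 0.11034 ≈ 0.167.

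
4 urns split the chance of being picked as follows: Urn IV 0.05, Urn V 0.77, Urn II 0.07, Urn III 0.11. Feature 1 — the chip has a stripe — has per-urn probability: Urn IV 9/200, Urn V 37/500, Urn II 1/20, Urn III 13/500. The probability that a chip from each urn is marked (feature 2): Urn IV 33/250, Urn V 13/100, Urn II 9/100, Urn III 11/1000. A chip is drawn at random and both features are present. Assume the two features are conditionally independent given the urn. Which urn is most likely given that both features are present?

Prior × likelihood for each hypothesis:
  Urn IV: 0.05 × 0.045 × 0.132 = 0.000297
  Urn V: 0.77 × 0.074 × 0.13 = 0.0074074
  Urn II: 0.07 × 0.05 × 0.09 = 0.000315
  Urn III: 0.11 × 0.026 × 0.011 = 0.00003146
Total = 0.00805086.
Largest term belongs to Urn V, so Urn V is most probable.

Urn V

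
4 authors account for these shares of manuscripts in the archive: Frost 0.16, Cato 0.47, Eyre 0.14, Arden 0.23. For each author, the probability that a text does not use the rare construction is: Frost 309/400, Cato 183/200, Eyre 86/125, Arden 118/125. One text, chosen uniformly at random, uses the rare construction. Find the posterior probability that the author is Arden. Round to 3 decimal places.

0.097

Taking complements, P(rare-form | each) = Frost 0.2275, Cato 0.085, Eyre 0.312, Arden 0.056.
By Bayes' rule, posterior ∝ prior × likelihood:
  Frost: 0.16 × 0.2275 = 0.0364
  Cato: 0.47 × 0.085 = 0.03995
  Eyre: 0.14 × 0.312 = 0.04368
  Arden: 0.23 × 0.056 = 0.01288
Normalizing constant = 0.13291.
P(Arden | evidence) = 0.01288 / 0.13291 ≈ 0.097.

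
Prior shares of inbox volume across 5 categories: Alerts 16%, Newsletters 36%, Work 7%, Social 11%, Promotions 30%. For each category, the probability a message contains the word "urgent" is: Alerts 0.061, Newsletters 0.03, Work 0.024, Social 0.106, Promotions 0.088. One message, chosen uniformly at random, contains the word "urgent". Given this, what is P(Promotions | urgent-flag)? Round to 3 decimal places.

Prior × likelihood for each hypothesis:
  Alerts: 0.16 × 0.061 = 0.00976
  Newsletters: 0.36 × 0.03 = 0.0108
  Work: 0.07 × 0.024 = 0.00168
  Social: 0.11 × 0.106 = 0.01166
  Promotions: 0.3 × 0.088 = 0.0264
Sum = 0.0603.
P(Promotions | evidence) = 0.0264 / 0.0603 ≈ 0.438.

0.438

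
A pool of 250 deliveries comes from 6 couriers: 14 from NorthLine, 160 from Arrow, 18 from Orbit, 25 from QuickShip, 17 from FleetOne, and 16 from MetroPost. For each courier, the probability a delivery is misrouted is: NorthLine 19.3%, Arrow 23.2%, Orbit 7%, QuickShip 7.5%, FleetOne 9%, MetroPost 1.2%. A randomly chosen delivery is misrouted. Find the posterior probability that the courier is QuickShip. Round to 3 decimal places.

0.042

Unnormalized posteriors (prior × likelihood):
  NorthLine: 0.056 × 0.193 = 0.010808
  Arrow: 0.64 × 0.232 = 0.14848
  Orbit: 0.072 × 0.07 = 0.00504
  QuickShip: 0.1 × 0.075 = 0.0075
  FleetOne: 0.068 × 0.09 = 0.00612
  MetroPost: 0.064 × 0.012 = 0.000768
Normalizing constant = 0.178716.
P(QuickShip | evidence) = 0.0075 / 0.178716 ≈ 0.042.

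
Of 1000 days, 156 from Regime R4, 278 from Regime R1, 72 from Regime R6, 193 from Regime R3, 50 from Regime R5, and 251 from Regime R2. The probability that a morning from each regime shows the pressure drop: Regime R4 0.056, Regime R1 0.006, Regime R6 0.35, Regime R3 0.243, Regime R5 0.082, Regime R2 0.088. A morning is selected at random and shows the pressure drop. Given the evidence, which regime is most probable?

Regime R3

By Bayes' rule, posterior ∝ prior × likelihood:
  Regime R4: 0.156 × 0.056 = 0.008736
  Regime R1: 0.278 × 0.006 = 0.001668
  Regime R6: 0.072 × 0.35 = 0.0252
  Regime R3: 0.193 × 0.243 = 0.046899
  Regime R5: 0.05 × 0.082 = 0.0041
  Regime R2: 0.251 × 0.088 = 0.022088
Sum = 0.108691.
Largest term belongs to Regime R3, so Regime R3 is most probable.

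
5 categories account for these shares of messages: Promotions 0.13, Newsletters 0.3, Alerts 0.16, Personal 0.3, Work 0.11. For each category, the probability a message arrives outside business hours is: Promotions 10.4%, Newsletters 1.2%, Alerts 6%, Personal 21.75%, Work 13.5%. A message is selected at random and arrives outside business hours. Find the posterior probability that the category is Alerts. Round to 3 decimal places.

0.090

Prior × likelihood for each hypothesis:
  Promotions: 0.13 × 0.104 = 0.01352
  Newsletters: 0.3 × 0.012 = 0.0036
  Alerts: 0.16 × 0.06 = 0.0096
  Personal: 0.3 × 0.2175 = 0.06525
  Work: 0.11 × 0.135 = 0.01485
Normalizing constant = 0.10682.
P(Alerts | evidence) = 0.0096 / 0.10682 ≈ 0.090.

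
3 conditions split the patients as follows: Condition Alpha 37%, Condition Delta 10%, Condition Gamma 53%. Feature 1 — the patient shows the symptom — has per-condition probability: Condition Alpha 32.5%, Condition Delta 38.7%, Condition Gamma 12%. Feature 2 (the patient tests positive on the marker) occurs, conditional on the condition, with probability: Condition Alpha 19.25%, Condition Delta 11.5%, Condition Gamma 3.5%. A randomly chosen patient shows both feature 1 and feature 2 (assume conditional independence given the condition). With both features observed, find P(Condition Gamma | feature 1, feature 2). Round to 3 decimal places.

0.075

By Bayes' rule, posterior ∝ prior × likelihood:
  Condition Alpha: 0.37 × 0.325 × 0.1925 = 0.023148125
  Condition Delta: 0.1 × 0.387 × 0.115 = 0.0044505
  Condition Gamma: 0.53 × 0.12 × 0.035 = 0.002226
Sum = 0.029824625.
P(Condition Gamma | evidence) = 0.002226 / 0.029824625 ≈ 0.075.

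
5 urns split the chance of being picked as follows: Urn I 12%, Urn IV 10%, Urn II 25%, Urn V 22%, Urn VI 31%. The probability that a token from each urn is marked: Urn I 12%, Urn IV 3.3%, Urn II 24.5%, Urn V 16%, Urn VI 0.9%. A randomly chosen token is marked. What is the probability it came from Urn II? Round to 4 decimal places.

Prior × likelihood for each hypothesis:
  Urn I: 0.12 × 0.12 = 0.0144
  Urn IV: 0.1 × 0.033 = 0.0033
  Urn II: 0.25 × 0.245 = 0.06125
  Urn V: 0.22 × 0.16 = 0.0352
  Urn VI: 0.31 × 0.009 = 0.00279
Sum = 0.11694.
P(Urn II | evidence) = 0.06125 / 0.11694 ≈ 0.5238.

0.5238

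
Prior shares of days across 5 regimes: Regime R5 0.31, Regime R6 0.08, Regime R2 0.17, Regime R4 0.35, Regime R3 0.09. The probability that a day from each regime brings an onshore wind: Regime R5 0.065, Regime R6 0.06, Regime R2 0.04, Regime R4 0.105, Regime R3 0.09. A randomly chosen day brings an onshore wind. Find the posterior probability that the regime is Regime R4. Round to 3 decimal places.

0.480

Unnormalized posteriors (prior × likelihood):
  Regime R5: 0.31 × 0.065 = 0.02015
  Regime R6: 0.08 × 0.06 = 0.0048
  Regime R2: 0.17 × 0.04 = 0.0068
  Regime R4: 0.35 × 0.105 = 0.03675
  Regime R3: 0.09 × 0.09 = 0.0081
Normalizing constant = 0.0766.
P(Regime R4 | evidence) = 0.03675 / 0.0766 ≈ 0.480.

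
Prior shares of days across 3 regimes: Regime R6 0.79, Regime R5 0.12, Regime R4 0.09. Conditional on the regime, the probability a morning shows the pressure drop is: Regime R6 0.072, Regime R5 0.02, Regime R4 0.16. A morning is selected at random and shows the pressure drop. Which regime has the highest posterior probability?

Unnormalized posteriors (prior × likelihood):
  Regime R6: 0.79 × 0.072 = 0.05688
  Regime R5: 0.12 × 0.02 = 0.0024
  Regime R4: 0.09 × 0.16 = 0.0144
Normalizing constant = 0.07368.
Largest term belongs to Regime R6, so Regime R6 is most probable.

Regime R6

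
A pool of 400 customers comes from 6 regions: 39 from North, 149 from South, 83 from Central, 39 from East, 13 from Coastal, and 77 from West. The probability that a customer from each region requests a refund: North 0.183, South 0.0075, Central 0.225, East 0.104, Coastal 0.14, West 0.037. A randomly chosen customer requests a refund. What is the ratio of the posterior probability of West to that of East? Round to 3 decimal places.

0.702

Prior × likelihood for each hypothesis:
  North: 0.0975 × 0.183 = 0.0178425
  South: 0.3725 × 0.0075 = 0.00279375
  Central: 0.2075 × 0.225 = 0.0466875
  East: 0.0975 × 0.104 = 0.01014
  Coastal: 0.0325 × 0.14 = 0.00455
  West: 0.1925 × 0.037 = 0.0071225
Sum = 0.08913625.
The ratio is 0.0071225 / 0.01014 (the normalizer cancels) = 0.702.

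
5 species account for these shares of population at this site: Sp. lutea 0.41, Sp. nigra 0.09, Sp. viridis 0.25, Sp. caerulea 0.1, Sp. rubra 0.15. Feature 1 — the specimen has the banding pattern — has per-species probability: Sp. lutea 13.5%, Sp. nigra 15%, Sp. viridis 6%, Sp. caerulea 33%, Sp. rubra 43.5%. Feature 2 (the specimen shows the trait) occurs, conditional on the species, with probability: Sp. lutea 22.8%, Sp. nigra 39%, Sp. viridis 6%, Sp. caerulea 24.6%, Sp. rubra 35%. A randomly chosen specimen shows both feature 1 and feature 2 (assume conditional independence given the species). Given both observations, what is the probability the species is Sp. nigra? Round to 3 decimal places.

0.106

By Bayes' rule, posterior ∝ prior × likelihood:
  Sp. lutea: 0.41 × 0.135 × 0.228 = 0.0126198
  Sp. nigra: 0.09 × 0.15 × 0.39 = 0.005265
  Sp. viridis: 0.25 × 0.06 × 0.06 = 0.0009
  Sp. caerulea: 0.1 × 0.33 × 0.246 = 0.008118
  Sp. rubra: 0.15 × 0.435 × 0.35 = 0.0228375
Sum = 0.0497403.
P(Sp. nigra | evidence) = 0.005265 / 0.0497403 ≈ 0.106.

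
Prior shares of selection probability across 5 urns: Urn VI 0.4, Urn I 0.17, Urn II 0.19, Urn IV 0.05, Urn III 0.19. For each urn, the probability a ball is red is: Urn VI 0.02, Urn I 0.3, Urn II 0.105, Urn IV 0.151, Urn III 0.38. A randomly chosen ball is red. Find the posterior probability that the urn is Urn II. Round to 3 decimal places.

0.126

Prior × likelihood for each hypothesis:
  Urn VI: 0.4 × 0.02 = 0.008
  Urn I: 0.17 × 0.3 = 0.051
  Urn II: 0.19 × 0.105 = 0.01995
  Urn IV: 0.05 × 0.151 = 0.00755
  Urn III: 0.19 × 0.38 = 0.0722
Sum = 0.1587.
P(Urn II | evidence) = 0.01995 / 0.1587 ≈ 0.126.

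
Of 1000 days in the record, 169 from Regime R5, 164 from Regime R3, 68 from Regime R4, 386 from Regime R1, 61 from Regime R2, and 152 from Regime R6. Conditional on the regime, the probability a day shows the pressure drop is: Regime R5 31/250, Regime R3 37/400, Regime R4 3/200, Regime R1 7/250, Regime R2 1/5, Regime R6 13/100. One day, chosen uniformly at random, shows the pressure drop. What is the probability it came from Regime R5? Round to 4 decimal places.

Compute prior × likelihood for every hypothesis:
  Regime R5: 0.169 × 0.124 = 0.020956
  Regime R3: 0.164 × 0.0925 = 0.01517
  Regime R4: 0.068 × 0.015 = 0.00102
  Regime R1: 0.386 × 0.028 = 0.010808
  Regime R2: 0.061 × 0.2 = 0.0122
  Regime R6: 0.152 × 0.13 = 0.01976
Normalizing constant = 0.079914.
P(Regime R5 | evidence) = 0.020956 / 0.079914 ≈ 0.2622.

0.2622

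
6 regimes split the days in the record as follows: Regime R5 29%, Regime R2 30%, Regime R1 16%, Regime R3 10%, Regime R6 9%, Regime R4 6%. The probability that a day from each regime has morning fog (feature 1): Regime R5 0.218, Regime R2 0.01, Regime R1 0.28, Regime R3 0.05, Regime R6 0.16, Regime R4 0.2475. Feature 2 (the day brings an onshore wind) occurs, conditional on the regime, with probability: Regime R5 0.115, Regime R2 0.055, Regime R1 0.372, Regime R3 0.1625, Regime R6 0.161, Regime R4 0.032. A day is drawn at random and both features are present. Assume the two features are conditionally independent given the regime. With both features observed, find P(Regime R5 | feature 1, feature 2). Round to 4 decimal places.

Prior × likelihood for each hypothesis:
  Regime R5: 0.29 × 0.218 × 0.115 = 0.0072703
  Regime R2: 0.3 × 0.01 × 0.055 = 0.000165
  Regime R1: 0.16 × 0.28 × 0.372 = 0.0166656
  Regime R3: 0.1 × 0.05 × 0.1625 = 0.0008125
  Regime R6: 0.09 × 0.16 × 0.161 = 0.0023184
  Regime R4: 0.06 × 0.2475 × 0.032 = 0.0004752
Total = 0.027707.
P(Regime R5 | evidence) = 0.0072703 / 0.027707 ≈ 0.2624.

0.2624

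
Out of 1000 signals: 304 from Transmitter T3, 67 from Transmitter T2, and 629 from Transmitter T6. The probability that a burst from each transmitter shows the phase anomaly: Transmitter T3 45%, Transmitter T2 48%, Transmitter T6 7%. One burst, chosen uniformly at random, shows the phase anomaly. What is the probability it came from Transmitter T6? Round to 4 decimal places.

Compute prior × likelihood for every hypothesis:
  Transmitter T3: 0.304 × 0.45 = 0.1368
  Transmitter T2: 0.067 × 0.48 = 0.03216
  Transmitter T6: 0.629 × 0.07 = 0.04403
Normalizing constant = 0.21299.
P(Transmitter T6 | evidence) = 0.04403 / 0.21299 ≈ 0.2067.

0.2067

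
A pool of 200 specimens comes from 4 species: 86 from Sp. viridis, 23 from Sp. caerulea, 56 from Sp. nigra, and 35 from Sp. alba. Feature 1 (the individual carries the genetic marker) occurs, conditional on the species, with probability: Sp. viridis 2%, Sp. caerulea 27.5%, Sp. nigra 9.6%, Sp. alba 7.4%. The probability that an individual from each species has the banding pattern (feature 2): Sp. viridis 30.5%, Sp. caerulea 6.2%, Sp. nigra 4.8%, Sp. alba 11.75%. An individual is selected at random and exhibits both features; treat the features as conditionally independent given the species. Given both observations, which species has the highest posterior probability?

Unnormalized posteriors (prior × likelihood):
  Sp. viridis: 0.43 × 0.02 × 0.305 = 0.002623
  Sp. caerulea: 0.115 × 0.275 × 0.062 = 0.00196075
  Sp. nigra: 0.28 × 0.096 × 0.048 = 0.00129024
  Sp. alba: 0.175 × 0.074 × 0.1175 = 0.001521625
Total = 0.007395615.
Largest term belongs to Sp. viridis, so Sp. viridis is most probable.

Sp. viridis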